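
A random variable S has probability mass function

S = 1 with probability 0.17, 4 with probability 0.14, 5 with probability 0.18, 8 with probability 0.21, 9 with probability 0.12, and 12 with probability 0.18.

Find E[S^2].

E[S^2] = Σ s^2·P(S=s)
 = 1·0.17 + 16·0.14 + 25·0.18 + 64·0.21 + 81·0.12 + 144·0.18
 = 0.17 + 2.24 + 4.5 + 13.44 + 9.72 + 25.92
 = 55.99

55.99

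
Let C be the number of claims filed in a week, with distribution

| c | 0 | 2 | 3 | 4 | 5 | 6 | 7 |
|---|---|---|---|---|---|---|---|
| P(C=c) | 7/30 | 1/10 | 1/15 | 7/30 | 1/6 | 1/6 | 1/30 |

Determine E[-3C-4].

-14.2

E[-3C-4] = Σ (-3c-4)·P(C=c)
 = (-4)·7/30 + (-10)·1/10 + (-13)·1/15 + (-16)·7/30 + (-19)·1/6 + (-22)·1/6 + (-25)·1/30
 = (-14/15) + (-1) + (-13/15) + (-56/15) + (-19/6) + (-11/3) + (-5/6)
 = -71/5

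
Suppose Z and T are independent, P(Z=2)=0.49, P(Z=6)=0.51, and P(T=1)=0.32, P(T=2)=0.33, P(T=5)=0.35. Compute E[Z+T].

6.77

E[Z+T] = Σ_z Σ_t (z+t) · P(Z=z)P(T=t)
 = 3·0.1568 + 4·0.1617 + 7·0.1715 + 7·0.1632 + 8·0.1683 + 11·0.1785
 = 0.4704 + 0.6468 + 1.2005 + 1.1424 + 1.3464 + 1.9635
 = 6.77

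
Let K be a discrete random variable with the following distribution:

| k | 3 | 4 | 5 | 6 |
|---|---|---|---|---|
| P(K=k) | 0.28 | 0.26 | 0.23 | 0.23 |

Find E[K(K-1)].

E[K(K-1)] = Σ k(k-1)·P(K=k)
 = 6·0.28 + 12·0.26 + 20·0.23 + 30·0.23
 = 1.68 + 3.12 + 4.6 + 6.9
 = 16.3

16.3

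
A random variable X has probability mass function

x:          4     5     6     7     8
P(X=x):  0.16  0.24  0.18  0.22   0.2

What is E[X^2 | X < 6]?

21.4

P(X < 6) = 0.16 + 0.24 = 0.4.
E[X^2 | X < 6] = [16·0.16 + 25·0.24] / 0.4
 = 8.56 / 0.4
 = 107/5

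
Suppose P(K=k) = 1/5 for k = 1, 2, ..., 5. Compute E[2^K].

E[2^K] = Σ 2^k·P(K=k)
 = 2·1/5 + 4·1/5 + 8·1/5 + 16·1/5 + 32·1/5
 = 2/5 + 4/5 + 8/5 + 16/5 + 32/5
 = 62/5

12.4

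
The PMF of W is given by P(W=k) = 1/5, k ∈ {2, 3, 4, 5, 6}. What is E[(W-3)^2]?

3

E[(W-3)^2] = Σ (w-3)^2·P(W=w)
 = 1·1/5 + 0·1/5 + 1·1/5 + 4·1/5 + 9·1/5
 = 1/5 + 0 + 1/5 + 4/5 + 9/5
 = 3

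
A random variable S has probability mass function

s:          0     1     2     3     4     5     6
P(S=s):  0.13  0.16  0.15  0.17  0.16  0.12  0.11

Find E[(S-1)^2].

E[(S-1)^2] = Σ (s-1)^2·P(S=s)
 = 1·0.13 + 0·0.16 + 1·0.15 + 4·0.17 + 9·0.16 + 16·0.12 + 25·0.11
 = 0.13 + 0 + 0.15 + 0.68 + 1.44 + 1.92 + 2.75
 = 7.07

7.07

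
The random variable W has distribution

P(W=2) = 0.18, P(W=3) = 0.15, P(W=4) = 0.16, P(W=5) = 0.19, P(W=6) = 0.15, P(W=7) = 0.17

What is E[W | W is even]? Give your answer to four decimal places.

P(W is even) = 0.18 + 0.16 + 0.15 = 0.49.
E[W | W is even] = [2·0.18 + 4·0.16 + 6·0.15] / 0.49
 = 1.9 / 0.49
 = 190/49

3.8776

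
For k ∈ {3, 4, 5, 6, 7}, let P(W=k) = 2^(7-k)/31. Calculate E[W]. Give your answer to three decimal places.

3.839

E[W] = Σ w·P(W=w)
 = 3·16/31 + 4·8/31 + 5·4/31 + 6·2/31 + 7·1/31
 = 48/31 + 32/31 + 20/31 + 12/31 + 7/31
 = 119/31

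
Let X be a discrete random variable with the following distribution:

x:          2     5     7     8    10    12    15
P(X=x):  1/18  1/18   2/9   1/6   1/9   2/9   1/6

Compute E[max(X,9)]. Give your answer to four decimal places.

10.7778

E[max(X,9)] = Σ max(x,9)·P(X=x)
 = 9·1/18 + 9·1/18 + 9·2/9 + 9·1/6 + 10·1/9 + 12·2/9 + 15·1/6
 = 1/2 + 1/2 + 2 + 3/2 + 10/9 + 8/3 + 5/2
 = 97/9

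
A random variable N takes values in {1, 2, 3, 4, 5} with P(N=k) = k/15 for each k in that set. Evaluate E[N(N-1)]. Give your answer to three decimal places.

11.333

E[N(N-1)] = Σ n(n-1)·P(N=n)
 = 0·1/15 + 2·2/15 + 6·1/5 + 12·4/15 + 20·1/3
 = 0 + 4/15 + 6/5 + 16/5 + 20/3
 = 34/3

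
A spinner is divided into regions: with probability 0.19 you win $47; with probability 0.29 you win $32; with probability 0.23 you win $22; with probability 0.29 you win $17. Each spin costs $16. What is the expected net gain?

E[payout] = 47·0.19 + 32·0.29 + 22·0.23 + 17·0.29
 = 8.93 + 9.28 + 5.06 + 4.93
 = 28.2
Net = 28.2 - 16 = 12.2

12.2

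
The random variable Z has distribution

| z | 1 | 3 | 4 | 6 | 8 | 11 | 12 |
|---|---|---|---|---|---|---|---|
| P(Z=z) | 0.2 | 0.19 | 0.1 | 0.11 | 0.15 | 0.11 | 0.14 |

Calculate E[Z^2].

E[Z^2] = Σ z^2·P(Z=z)
 = 1·0.2 + 9·0.19 + 16·0.1 + 36·0.11 + 64·0.15 + 121·0.11 + 144·0.14
 = 0.2 + 1.71 + 1.6 + 3.96 + 9.6 + 13.31 + 20.16
 = 50.54

50.54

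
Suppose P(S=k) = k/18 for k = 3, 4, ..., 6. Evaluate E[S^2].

24

E[S^2] = Σ s^2·P(S=s)
 = 9·1/6 + 16·2/9 + 25·5/18 + 36·1/3
 = 3/2 + 32/9 + 125/18 + 12
 = 24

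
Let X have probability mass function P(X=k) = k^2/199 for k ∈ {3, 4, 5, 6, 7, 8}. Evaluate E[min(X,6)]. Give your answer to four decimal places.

E[min(X,6)] = Σ min(x,6)·P(X=x)
 = 3·9/199 + 4·16/199 + 5·25/199 + 6·36/199 + 6·49/199 + 6·64/199
 = 27/199 + 64/199 + 125/199 + 216/199 + 294/199 + 384/199
 = 1110/199

5.5779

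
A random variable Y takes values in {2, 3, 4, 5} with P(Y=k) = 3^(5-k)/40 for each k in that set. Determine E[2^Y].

E[2^Y] = Σ 2^y·P(Y=y)
 = 4·27/40 + 8·9/40 + 16·3/40 + 32·1/40
 = 27/10 + 9/5 + 6/5 + 4/5
 = 13/2

6.5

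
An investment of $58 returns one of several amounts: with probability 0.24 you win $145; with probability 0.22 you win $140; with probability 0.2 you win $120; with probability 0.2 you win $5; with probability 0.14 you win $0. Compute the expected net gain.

E[payout] = 145·0.24 + 140·0.22 + 120·0.2 + 5·0.2 + 0·0.14
 = 34.8 + 30.8 + 24 + 1 + 0
 = 90.6
Net = 90.6 - 58 = 32.6

32.6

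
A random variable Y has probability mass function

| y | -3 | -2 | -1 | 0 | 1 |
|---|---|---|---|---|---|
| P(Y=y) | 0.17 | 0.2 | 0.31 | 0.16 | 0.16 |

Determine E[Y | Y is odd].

-1.03125

P(Y is odd) = 0.17 + 0.31 + 0.16 = 0.64.
E[Y | Y is odd] = [(-3)·0.17 + (-1)·0.31 + 1·0.16] / 0.64
 = -0.66 / 0.64
 = -33/32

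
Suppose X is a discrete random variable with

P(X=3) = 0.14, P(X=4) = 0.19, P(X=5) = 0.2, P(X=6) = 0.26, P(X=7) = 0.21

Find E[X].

5.21

E[X] = Σ x·P(X=x)
 = 3·0.14 + 4·0.19 + 5·0.2 + 6·0.26 + 7·0.21
 = 0.42 + 0.76 + 1 + 1.56 + 1.47
 = 5.21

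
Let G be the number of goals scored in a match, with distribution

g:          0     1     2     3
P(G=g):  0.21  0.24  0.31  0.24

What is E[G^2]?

3.64

E[G^2] = Σ g^2·P(G=g)
 = 0·0.21 + 1·0.24 + 4·0.31 + 9·0.24
 = 0 + 0.24 + 1.24 + 2.16
 = 3.64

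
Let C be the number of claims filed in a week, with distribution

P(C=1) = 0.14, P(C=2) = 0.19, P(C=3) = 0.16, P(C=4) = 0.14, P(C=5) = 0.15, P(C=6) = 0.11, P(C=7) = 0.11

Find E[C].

E[C] = Σ c·P(C=c)
 = 1·0.14 + 2·0.19 + 3·0.16 + 4·0.14 + 5·0.15 + 6·0.11 + 7·0.11
 = 0.14 + 0.38 + 0.48 + 0.56 + 0.75 + 0.66 + 0.77
 = 3.74

3.74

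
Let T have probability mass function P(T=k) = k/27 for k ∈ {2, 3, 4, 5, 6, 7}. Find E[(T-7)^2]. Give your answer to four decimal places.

5.9259

E[(T-7)^2] = Σ (t-7)^2·P(T=t)
 = 25·2/27 + 16·1/9 + 9·4/27 + 4·5/27 + 1·2/9 + 0·7/27
 = 50/27 + 16/9 + 4/3 + 20/27 + 2/9 + 0
 = 160/27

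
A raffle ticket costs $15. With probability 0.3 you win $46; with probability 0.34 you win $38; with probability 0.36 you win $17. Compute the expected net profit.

E[payout] = 46·0.3 + 38·0.34 + 17·0.36
 = 13.8 + 12.92 + 6.12
 = 32.84
Net = 32.84 - 15 = 17.84

17.84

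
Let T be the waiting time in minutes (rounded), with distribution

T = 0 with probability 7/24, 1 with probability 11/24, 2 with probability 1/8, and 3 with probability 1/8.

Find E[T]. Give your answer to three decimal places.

1.083

E[T] = Σ t·P(T=t)
 = 0·7/24 + 1·11/24 + 2·1/8 + 3·1/8
 = 0 + 11/24 + 1/4 + 3/8
 = 13/12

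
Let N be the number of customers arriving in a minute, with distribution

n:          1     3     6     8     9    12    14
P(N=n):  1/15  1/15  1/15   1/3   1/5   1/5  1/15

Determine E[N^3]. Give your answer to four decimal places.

861.2667

E[N^3] = Σ n^3·P(N=n)
 = 1·1/15 + 27·1/15 + 216·1/15 + 512·1/3 + 729·1/5 + 1728·1/5 + 2744·1/15
 = 1/15 + 9/5 + 72/5 + 512/3 + 729/5 + 1728/5 + 2744/15
 = 12919/15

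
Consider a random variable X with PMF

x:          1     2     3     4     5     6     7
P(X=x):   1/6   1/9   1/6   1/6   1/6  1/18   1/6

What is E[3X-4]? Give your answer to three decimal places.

7.667

E[3X-4] = Σ (3x-4)·P(X=x)
 = (-1)·1/6 + 2·1/9 + 5·1/6 + 8·1/6 + 11·1/6 + 14·1/18 + 17·1/6
 = (-1/6) + 2/9 + 5/6 + 4/3 + 11/6 + 7/9 + 17/6
 = 23/3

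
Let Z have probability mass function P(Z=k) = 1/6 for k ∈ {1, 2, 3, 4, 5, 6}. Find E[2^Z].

E[2^Z] = Σ 2^z·P(Z=z)
 = 2·1/6 + 4·1/6 + 8·1/6 + 16·1/6 + 32·1/6 + 64·1/6
 = 1/3 + 2/3 + 4/3 + 8/3 + 16/3 + 32/3
 = 21

21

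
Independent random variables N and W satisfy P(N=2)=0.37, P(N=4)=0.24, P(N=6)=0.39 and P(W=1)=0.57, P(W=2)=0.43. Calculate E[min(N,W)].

1.43

E[min(N,W)] = Σ_n Σ_w min(n,w) · P(N=n)P(W=w)
 = 1·0.2109 + 2·0.1591 + 1·0.1368 + 2·0.1032 + 1·0.2223 + 2·0.1677
 = 0.2109 + 0.3182 + 0.1368 + 0.2064 + 0.2223 + 0.3354
 = 1.43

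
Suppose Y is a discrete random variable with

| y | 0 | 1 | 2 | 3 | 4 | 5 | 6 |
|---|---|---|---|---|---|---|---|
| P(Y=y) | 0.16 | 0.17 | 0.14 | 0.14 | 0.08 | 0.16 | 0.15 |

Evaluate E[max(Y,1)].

3.05

E[max(Y,1)] = Σ max(y,1)·P(Y=y)
 = 1·0.16 + 1·0.17 + 2·0.14 + 3·0.14 + 4·0.08 + 5·0.16 + 6·0.15
 = 0.16 + 0.17 + 0.28 + 0.42 + 0.32 + 0.8 + 0.9
 = 3.05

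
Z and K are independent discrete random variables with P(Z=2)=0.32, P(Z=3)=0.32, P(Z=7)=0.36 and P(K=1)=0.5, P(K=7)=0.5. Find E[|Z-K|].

E[|Z-K|] = Σ_z Σ_k |z-k| · P(Z=z)P(K=k)
 = 1·0.16 + 5·0.16 + 2·0.16 + 4·0.16 + 6·0.18 + 0·0.18
 = 0.16 + 0.8 + 0.32 + 0.64 + 1.08 + 0
 = 3

3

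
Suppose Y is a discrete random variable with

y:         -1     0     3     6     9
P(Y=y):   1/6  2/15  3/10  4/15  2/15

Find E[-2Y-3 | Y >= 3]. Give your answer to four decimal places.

P(Y >= 3) = 3/10 + 4/15 + 2/15 = 7/10.
E[-2Y-3 | Y >= 3] = [(-9)·3/10 + (-15)·4/15 + (-21)·2/15] / (7/10)
 = -19/2 / (7/10)
 = -95/7

-13.5714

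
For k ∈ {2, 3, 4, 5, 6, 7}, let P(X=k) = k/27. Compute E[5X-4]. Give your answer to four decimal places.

E[5X-4] = Σ (5x-4)·P(X=x)
 = 6·2/27 + 11·1/9 + 16·4/27 + 21·5/27 + 26·2/9 + 31·7/27
 = 4/9 + 11/9 + 64/27 + 35/9 + 52/9 + 217/27
 = 587/27

21.7407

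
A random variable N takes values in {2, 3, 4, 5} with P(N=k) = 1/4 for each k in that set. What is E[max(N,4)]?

4.25

E[max(N,4)] = Σ max(n,4)·P(N=n)
 = 4·1/4 + 4·1/4 + 4·1/4 + 5·1/4
 = 1 + 1 + 1 + 5/4
 = 17/4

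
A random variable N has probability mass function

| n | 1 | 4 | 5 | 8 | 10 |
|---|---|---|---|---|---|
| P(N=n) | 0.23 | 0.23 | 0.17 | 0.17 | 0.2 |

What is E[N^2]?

E[N^2] = Σ n^2·P(N=n)
 = 1·0.23 + 16·0.23 + 25·0.17 + 64·0.17 + 100·0.2
 = 0.23 + 3.68 + 4.25 + 10.88 + 20
 = 39.04

39.04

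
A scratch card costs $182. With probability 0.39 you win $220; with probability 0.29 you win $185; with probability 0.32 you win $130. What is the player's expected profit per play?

E[payout] = 220·0.39 + 185·0.29 + 130·0.32
 = 85.8 + 53.65 + 41.6
 = 181.05
Net = 181.05 - 182 = -0.95

-0.95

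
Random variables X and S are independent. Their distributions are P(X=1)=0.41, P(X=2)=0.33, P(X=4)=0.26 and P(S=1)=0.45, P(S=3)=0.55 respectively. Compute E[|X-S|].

E[|X-S|] = Σ_x Σ_s |x-s| · P(X=x)P(S=s)
 = 0·0.1845 + 2·0.2255 + 1·0.1485 + 1·0.1815 + 3·0.117 + 1·0.143
 = 0 + 0.451 + 0.1485 + 0.1815 + 0.351 + 0.143
 = 1.275

1.275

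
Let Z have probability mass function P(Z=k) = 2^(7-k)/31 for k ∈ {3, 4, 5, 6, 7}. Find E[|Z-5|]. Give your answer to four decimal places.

E[|Z-5|] = Σ |z-5|·P(Z=z)
 = 2·16/31 + 1·8/31 + 0·4/31 + 1·2/31 + 2·1/31
 = 32/31 + 8/31 + 0 + 2/31 + 2/31
 = 44/31

1.4194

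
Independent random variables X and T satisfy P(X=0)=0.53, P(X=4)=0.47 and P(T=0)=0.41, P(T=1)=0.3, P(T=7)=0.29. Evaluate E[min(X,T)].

E[min(X,T)] = Σ_x Σ_t min(x,t) · P(X=x)P(T=t)
 = 0·0.2173 + 0·0.159 + 0·0.1537 + 0·0.1927 + 1·0.141 + 4·0.1363
 = 0 + 0 + 0 + 0 + 0.141 + 0.5452
 = 0.6862

0.6862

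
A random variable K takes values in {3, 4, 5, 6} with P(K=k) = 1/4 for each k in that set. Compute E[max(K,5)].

E[max(K,5)] = Σ max(k,5)·P(K=k)
 = 5·1/4 + 5·1/4 + 5·1/4 + 6·1/4
 = 5/4 + 5/4 + 5/4 + 3/2
 = 21/4

5.25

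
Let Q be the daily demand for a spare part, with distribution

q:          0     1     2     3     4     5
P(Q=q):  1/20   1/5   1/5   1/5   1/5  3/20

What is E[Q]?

2.75

E[Q] = Σ q·P(Q=q)
 = 0·1/20 + 1·1/5 + 2·1/5 + 3·1/5 + 4·1/5 + 5·3/20
 = 0 + 1/5 + 2/5 + 3/5 + 4/5 + 3/4
 = 11/4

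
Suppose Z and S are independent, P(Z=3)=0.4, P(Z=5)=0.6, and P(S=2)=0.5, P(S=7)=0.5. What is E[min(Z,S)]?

E[min(Z,S)] = Σ_z Σ_s min(z,s) · P(Z=z)P(S=s)
 = 2·0.2 + 3·0.2 + 2·0.3 + 5·0.3
 = 0.4 + 0.6 + 0.6 + 1.5
 = 3.1

3.1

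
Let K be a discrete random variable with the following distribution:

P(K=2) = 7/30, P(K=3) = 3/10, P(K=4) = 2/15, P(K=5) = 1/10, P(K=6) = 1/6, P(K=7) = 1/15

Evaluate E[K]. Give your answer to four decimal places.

E[K] = Σ k·P(K=k)
 = 2·7/30 + 3·3/10 + 4·2/15 + 5·1/10 + 6·1/6 + 7·1/15
 = 7/15 + 9/10 + 8/15 + 1/2 + 1 + 7/15
 = 58/15

3.8667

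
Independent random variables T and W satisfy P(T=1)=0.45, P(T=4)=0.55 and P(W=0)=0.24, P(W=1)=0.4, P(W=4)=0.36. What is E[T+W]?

4.49

E[T+W] = Σ_t Σ_w (t+w) · P(T=t)P(W=w)
 = 1·0.108 + 2·0.18 + 5·0.162 + 4·0.132 + 5·0.22 + 8·0.198
 = 0.108 + 0.36 + 0.81 + 0.528 + 1.1 + 1.584
 = 4.49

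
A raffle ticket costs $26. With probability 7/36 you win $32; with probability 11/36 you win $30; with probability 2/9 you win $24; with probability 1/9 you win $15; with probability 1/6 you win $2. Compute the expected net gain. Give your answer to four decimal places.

-3.2778

E[payout] = 32·7/36 + 30·11/36 + 24·2/9 + 15·1/9 + 2·1/6
 = 56/9 + 55/6 + 16/3 + 5/3 + 1/3
 = 409/18
Net = 409/18 - 26 = -59/18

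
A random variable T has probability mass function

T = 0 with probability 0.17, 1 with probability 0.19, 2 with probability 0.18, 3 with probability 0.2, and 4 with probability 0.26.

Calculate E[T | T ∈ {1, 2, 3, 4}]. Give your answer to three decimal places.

2.639

P(T ∈ {1, 2, 3, 4}) = 0.19 + 0.18 + 0.2 + 0.26 = 0.83.
E[T | T ∈ {1, 2, 3, 4}] = [1·0.19 + 2·0.18 + 3·0.2 + 4·0.26] / 0.83
 = 2.19 / 0.83
 = 219/83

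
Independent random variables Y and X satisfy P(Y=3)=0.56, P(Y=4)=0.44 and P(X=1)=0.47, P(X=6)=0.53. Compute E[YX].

E[YX] = Σ_y Σ_x yx · P(Y=y)P(X=x)
 = 3·0.2632 + 18·0.2968 + 4·0.2068 + 24·0.2332
 = 0.7896 + 5.3424 + 0.8272 + 5.5968
 = 12.556

12.556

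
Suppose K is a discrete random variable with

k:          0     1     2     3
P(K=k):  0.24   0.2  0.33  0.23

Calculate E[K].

E[K] = Σ k·P(K=k)
 = 0·0.24 + 1·0.2 + 2·0.33 + 3·0.23
 = 0 + 0.2 + 0.66 + 0.69
 = 1.55

1.55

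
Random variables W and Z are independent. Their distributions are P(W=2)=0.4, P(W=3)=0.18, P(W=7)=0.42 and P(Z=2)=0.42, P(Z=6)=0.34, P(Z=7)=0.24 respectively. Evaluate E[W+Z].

8.84

E[W+Z] = Σ_w Σ_z (w+z) · P(W=w)P(Z=z)
 = 4·0.168 + 8·0.136 + 9·0.096 + 5·0.0756 + 9·0.0612 + 10·0.0432 + 9·0.1764 + 13·0.1428 + 14·0.1008
 = 0.672 + 1.088 + 0.864 + 0.378 + 0.5508 + 0.432 + 1.5876 + 1.8564 + 1.4112
 = 8.84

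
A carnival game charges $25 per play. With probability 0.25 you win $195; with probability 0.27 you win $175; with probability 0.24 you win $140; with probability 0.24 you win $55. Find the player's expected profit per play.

117.8

E[payout] = 195·0.25 + 175·0.27 + 140·0.24 + 55·0.24
 = 48.75 + 47.25 + 33.6 + 13.2
 = 142.8
Net = 142.8 - 25 = 117.8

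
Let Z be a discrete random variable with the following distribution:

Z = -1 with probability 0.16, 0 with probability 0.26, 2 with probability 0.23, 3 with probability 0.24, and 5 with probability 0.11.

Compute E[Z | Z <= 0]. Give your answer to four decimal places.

P(Z <= 0) = 0.16 + 0.26 = 0.42.
E[Z | Z <= 0] = [(-1)·0.16 + 0·0.26] / 0.42
 = -0.16 / 0.42
 = -8/21

-0.3810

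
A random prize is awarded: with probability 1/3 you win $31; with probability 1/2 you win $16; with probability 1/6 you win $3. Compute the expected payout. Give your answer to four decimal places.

18.8333

E[payout] = 31·1/3 + 16·1/2 + 3·1/6
 = 31/3 + 8 + 1/2
 = 113/6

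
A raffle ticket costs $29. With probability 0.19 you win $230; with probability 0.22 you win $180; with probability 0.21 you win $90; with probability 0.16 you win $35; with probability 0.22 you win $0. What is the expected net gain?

78.8

E[payout] = 230·0.19 + 180·0.22 + 90·0.21 + 35·0.16 + 0·0.22
 = 43.7 + 39.6 + 18.9 + 5.6 + 0
 = 107.8
Net = 107.8 - 29 = 78.8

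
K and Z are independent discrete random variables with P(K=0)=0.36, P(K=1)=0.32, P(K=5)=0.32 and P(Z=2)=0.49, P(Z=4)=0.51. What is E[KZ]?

E[KZ] = Σ_k Σ_z kz · P(K=k)P(Z=z)
 = 0·0.1764 + 0·0.1836 + 2·0.1568 + 4·0.1632 + 10·0.1568 + 20·0.1632
 = 0 + 0 + 0.3136 + 0.6528 + 1.568 + 3.264
 = 5.7984

5.7984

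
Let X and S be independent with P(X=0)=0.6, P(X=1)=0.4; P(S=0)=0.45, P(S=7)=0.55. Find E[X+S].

E[X+S] = Σ_x Σ_s (x+s) · P(X=x)P(S=s)
 = 0·0.27 + 7·0.33 + 1·0.18 + 8·0.22
 = 0 + 2.31 + 0.18 + 1.76
 = 4.25

4.25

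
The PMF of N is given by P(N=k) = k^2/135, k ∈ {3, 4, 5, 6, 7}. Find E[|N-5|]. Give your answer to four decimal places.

E[|N-5|] = Σ |n-5|·P(N=n)
 = 2·1/15 + 1·16/135 + 0·5/27 + 1·4/15 + 2·49/135
 = 2/15 + 16/135 + 0 + 4/15 + 98/135
 = 56/45

1.2444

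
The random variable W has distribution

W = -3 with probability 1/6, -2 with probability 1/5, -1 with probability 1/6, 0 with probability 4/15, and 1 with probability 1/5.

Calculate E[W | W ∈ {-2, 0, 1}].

-0.3

P(W ∈ {-2, 0, 1}) = 1/5 + 4/15 + 1/5 = 2/3.
E[W | W ∈ {-2, 0, 1}] = [(-2)·1/5 + 0·4/15 + 1·1/5] / (2/3)
 = -1/5 / (2/3)
 = -3/10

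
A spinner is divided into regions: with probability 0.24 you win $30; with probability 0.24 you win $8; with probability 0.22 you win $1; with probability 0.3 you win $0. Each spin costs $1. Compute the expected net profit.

E[payout] = 30·0.24 + 8·0.24 + 1·0.22 + 0·0.3
 = 7.2 + 1.92 + 0.22 + 0
 = 9.34
Net = 9.34 - 1 = 8.34

8.34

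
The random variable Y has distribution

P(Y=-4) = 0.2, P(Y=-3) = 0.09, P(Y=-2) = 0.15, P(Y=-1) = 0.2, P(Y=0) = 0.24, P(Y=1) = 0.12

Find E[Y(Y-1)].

E[Y(Y-1)] = Σ y(y-1)·P(Y=y)
 = 20·0.2 + 12·0.09 + 6·0.15 + 2·0.2 + 0·0.24 + 0·0.12
 = 4 + 1.08 + 0.9 + 0.4 + 0 + 0
 = 6.38

6.38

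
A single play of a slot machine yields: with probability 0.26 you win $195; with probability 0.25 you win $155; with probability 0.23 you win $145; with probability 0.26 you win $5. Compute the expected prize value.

E[payout] = 195·0.26 + 155·0.25 + 145·0.23 + 5·0.26
 = 50.7 + 38.75 + 33.35 + 1.3
 = 124.1

124.1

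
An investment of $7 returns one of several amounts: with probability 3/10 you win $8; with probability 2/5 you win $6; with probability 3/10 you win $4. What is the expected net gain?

-1

E[payout] = 8·3/10 + 6·2/5 + 4·3/10
 = 12/5 + 12/5 + 6/5
 = 6
Net = 6 - 7 = -1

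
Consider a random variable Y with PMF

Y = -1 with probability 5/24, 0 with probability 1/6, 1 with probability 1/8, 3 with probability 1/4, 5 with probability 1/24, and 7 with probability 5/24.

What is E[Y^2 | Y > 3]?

45

P(Y > 3) = 1/24 + 5/24 = 1/4.
E[Y^2 | Y > 3] = [25·1/24 + 49·5/24] / (1/4)
 = 45/4 / (1/4)
 = 45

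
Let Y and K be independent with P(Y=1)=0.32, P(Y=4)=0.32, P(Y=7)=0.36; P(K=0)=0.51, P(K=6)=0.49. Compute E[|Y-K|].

3.3752

E[|Y-K|] = Σ_y Σ_k |y-k| · P(Y=y)P(K=k)
 = 1·0.1632 + 5·0.1568 + 4·0.1632 + 2·0.1568 + 7·0.1836 + 1·0.1764
 = 0.1632 + 0.784 + 0.6528 + 0.3136 + 1.2852 + 0.1764
 = 3.3752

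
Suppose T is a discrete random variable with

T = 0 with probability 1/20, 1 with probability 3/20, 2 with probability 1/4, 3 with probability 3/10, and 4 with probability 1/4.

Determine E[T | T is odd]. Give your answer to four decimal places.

P(T is odd) = 3/20 + 3/10 = 9/20.
E[T | T is odd] = [1·3/20 + 3·3/10] / (9/20)
 = 21/20 / (9/20)
 = 7/3

2.3333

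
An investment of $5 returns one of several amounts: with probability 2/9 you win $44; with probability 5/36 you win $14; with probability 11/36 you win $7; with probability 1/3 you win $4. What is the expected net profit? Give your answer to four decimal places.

10.1944

E[payout] = 44·2/9 + 14·5/36 + 7·11/36 + 4·1/3
 = 88/9 + 35/18 + 77/36 + 4/3
 = 547/36
Net = 547/36 - 5 = 367/36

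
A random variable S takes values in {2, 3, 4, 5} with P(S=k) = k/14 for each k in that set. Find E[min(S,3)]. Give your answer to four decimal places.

E[min(S,3)] = Σ min(s,3)·P(S=s)
 = 2·1/7 + 3·3/14 + 3·2/7 + 3·5/14
 = 2/7 + 9/14 + 6/7 + 15/14
 = 20/7

2.8571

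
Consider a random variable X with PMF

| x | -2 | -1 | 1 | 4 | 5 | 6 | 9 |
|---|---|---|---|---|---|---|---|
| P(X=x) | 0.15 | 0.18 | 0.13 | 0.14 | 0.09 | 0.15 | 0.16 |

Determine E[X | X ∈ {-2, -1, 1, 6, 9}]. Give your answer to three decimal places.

P(X ∈ {-2, -1, 1, 6, 9}) = 0.15 + 0.18 + 0.13 + 0.15 + 0.16 = 0.77.
E[X | X ∈ {-2, -1, 1, 6, 9}] = [(-2)·0.15 + (-1)·0.18 + 1·0.13 + 6·0.15 + 9·0.16] / 0.77
 = 1.99 / 0.77
 = 199/77

2.584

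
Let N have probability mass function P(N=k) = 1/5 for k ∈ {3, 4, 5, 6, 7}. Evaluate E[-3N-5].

E[-3N-5] = Σ (-3n-5)·P(N=n)
 = (-14)·1/5 + (-17)·1/5 + (-20)·1/5 + (-23)·1/5 + (-26)·1/5
 = (-14/5) + (-17/5) + (-4) + (-23/5) + (-26/5)
 = -20

-20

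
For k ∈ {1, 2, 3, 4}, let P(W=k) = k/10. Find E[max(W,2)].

3.1

E[max(W,2)] = Σ max(w,2)·P(W=w)
 = 2·1/10 + 2·1/5 + 3·3/10 + 4·2/5
 = 1/5 + 2/5 + 9/10 + 8/5
 = 31/10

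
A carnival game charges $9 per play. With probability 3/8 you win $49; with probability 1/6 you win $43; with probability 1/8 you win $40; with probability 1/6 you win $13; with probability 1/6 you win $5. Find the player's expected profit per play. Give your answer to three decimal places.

24.542

E[payout] = 49·3/8 + 43·1/6 + 40·1/8 + 13·1/6 + 5·1/6
 = 147/8 + 43/6 + 5 + 13/6 + 5/6
 = 805/24
Net = 805/24 - 9 = 589/24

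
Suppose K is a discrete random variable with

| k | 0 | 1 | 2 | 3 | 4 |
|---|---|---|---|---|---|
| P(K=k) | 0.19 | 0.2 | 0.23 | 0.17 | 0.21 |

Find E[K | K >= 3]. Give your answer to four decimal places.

P(K >= 3) = 0.17 + 0.21 = 0.38.
E[K | K >= 3] = [3·0.17 + 4·0.21] / 0.38
 = 1.35 / 0.38
 = 135/38

3.5526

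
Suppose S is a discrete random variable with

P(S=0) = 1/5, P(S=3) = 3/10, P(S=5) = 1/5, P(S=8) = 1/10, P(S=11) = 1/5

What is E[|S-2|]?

3.7

E[|S-2|] = Σ |s-2|·P(S=s)
 = 2·1/5 + 1·3/10 + 3·1/5 + 6·1/10 + 9·1/5
 = 2/5 + 3/10 + 3/5 + 3/5 + 9/5
 = 37/10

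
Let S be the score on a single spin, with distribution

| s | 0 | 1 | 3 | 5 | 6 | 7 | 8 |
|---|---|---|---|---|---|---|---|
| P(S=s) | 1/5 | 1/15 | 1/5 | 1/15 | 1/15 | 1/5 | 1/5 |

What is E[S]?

4.4

E[S] = Σ s·P(S=s)
 = 0·1/5 + 1·1/15 + 3·1/5 + 5·1/15 + 6·1/15 + 7·1/5 + 8·1/5
 = 0 + 1/15 + 3/5 + 1/3 + 2/5 + 7/5 + 8/5
 = 22/5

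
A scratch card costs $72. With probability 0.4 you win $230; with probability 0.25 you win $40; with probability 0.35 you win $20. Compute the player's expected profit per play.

37

E[payout] = 230·0.4 + 40·0.25 + 20·0.35
 = 92 + 10 + 7
 = 109
Net = 109 - 72 = 37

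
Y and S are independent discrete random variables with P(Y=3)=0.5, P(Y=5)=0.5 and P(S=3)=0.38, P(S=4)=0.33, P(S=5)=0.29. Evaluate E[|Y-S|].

E[|Y-S|] = Σ_y Σ_s |y-s| · P(Y=y)P(S=s)
 = 0·0.19 + 1·0.165 + 2·0.145 + 2·0.19 + 1·0.165 + 0·0.145
 = 0 + 0.165 + 0.29 + 0.38 + 0.165 + 0
 = 1

1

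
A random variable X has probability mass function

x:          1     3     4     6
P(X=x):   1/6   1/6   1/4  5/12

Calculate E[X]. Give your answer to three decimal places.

E[X] = Σ x·P(X=x)
 = 1·1/6 + 3·1/6 + 4·1/4 + 6·5/12
 = 1/6 + 1/2 + 1 + 5/2
 = 25/6

4.167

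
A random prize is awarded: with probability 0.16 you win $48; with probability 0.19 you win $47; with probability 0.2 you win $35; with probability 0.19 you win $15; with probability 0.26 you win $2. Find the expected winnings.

E[payout] = 48·0.16 + 47·0.19 + 35·0.2 + 15·0.19 + 2·0.26
 = 7.68 + 8.93 + 7 + 2.85 + 0.52
 = 26.98

26.98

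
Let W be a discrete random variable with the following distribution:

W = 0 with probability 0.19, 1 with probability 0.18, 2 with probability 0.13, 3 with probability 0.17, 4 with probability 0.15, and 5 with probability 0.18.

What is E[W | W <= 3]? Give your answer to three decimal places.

1.418

P(W <= 3) = 0.19 + 0.18 + 0.13 + 0.17 = 0.67.
E[W | W <= 3] = [0·0.19 + 1·0.18 + 2·0.13 + 3·0.17] / 0.67
 = 0.95 / 0.67
 = 95/67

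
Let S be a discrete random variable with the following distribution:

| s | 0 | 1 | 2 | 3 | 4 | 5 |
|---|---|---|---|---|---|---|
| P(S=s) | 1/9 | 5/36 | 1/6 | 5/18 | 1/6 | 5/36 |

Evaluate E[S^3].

37

E[S^3] = Σ s^3·P(S=s)
 = 0·1/9 + 1·5/36 + 8·1/6 + 27·5/18 + 64·1/6 + 125·5/36
 = 0 + 5/36 + 4/3 + 15/2 + 32/3 + 625/36
 = 37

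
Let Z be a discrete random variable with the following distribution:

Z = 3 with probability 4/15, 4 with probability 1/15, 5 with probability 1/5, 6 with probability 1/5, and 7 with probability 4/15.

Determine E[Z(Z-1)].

23.6

E[Z(Z-1)] = Σ z(z-1)·P(Z=z)
 = 6·4/15 + 12·1/15 + 20·1/5 + 30·1/5 + 42·4/15
 = 8/5 + 4/5 + 4 + 6 + 56/5
 = 118/5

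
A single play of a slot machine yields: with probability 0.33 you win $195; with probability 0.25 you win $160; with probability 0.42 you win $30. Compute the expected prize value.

E[payout] = 195·0.33 + 160·0.25 + 30·0.42
 = 64.35 + 40 + 12.6
 = 116.95

116.95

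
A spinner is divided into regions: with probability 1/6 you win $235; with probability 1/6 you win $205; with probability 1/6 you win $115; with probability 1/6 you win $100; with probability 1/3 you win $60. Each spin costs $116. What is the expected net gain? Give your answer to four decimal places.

E[payout] = 235·1/6 + 205·1/6 + 115·1/6 + 100·1/6 + 60·1/3
 = 235/6 + 205/6 + 115/6 + 50/3 + 20
 = 775/6
Net = 775/6 - 116 = 79/6

13.1667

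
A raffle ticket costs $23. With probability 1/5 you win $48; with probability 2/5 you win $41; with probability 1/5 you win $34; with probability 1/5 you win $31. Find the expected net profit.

16

E[payout] = 48·1/5 + 41·2/5 + 34·1/5 + 31·1/5
 = 48/5 + 82/5 + 34/5 + 31/5
 = 39
Net = 39 - 23 = 16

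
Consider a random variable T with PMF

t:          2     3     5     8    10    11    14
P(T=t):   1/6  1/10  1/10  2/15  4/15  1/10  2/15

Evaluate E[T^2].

77.5

E[T^2] = Σ t^2·P(T=t)
 = 4·1/6 + 9·1/10 + 25·1/10 + 64·2/15 + 100·4/15 + 121·1/10 + 196·2/15
 = 2/3 + 9/10 + 5/2 + 128/15 + 80/3 + 121/10 + 392/15
 = 155/2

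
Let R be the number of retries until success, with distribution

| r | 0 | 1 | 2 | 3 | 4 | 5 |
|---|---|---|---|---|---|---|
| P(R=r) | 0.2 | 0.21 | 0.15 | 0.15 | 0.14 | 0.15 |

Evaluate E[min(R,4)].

2.12

E[min(R,4)] = Σ min(r,4)·P(R=r)
 = 0·0.2 + 1·0.21 + 2·0.15 + 3·0.15 + 4·0.14 + 4·0.15
 = 0 + 0.21 + 0.3 + 0.45 + 0.56 + 0.6
 = 2.12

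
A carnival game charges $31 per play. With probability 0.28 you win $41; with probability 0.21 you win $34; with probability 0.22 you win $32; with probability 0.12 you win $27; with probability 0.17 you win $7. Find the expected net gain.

-0.91

E[payout] = 41·0.28 + 34·0.21 + 32·0.22 + 27·0.12 + 7·0.17
 = 11.48 + 7.14 + 7.04 + 3.24 + 1.19
 = 30.09
Net = 30.09 - 31 = -0.91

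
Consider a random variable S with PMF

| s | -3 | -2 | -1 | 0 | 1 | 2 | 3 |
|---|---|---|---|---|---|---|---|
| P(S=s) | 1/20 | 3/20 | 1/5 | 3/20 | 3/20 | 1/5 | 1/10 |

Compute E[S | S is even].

P(S is even) = 3/20 + 3/20 + 1/5 = 1/2.
E[S | S is even] = [(-2)·3/20 + 0·3/20 + 2·1/5] / (1/2)
 = 1/10 / (1/2)
 = 1/5

0.2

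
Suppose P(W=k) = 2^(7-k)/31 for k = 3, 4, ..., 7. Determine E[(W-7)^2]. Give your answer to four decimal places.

11.1613

E[(W-7)^2] = Σ (w-7)^2·P(W=w)
 = 16·16/31 + 9·8/31 + 4·4/31 + 1·2/31 + 0·1/31
 = 256/31 + 72/31 + 16/31 + 2/31 + 0
 = 346/31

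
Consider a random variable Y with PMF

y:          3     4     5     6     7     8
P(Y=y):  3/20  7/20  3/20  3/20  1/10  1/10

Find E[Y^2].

E[Y^2] = Σ y^2·P(Y=y)
 = 9·3/20 + 16·7/20 + 25·3/20 + 36·3/20 + 49·1/10 + 64·1/10
 = 27/20 + 28/5 + 15/4 + 27/5 + 49/10 + 32/5
 = 137/5

27.4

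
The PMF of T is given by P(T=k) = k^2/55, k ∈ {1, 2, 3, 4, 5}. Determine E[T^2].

17.8

E[T^2] = Σ t^2·P(T=t)
 = 1·1/55 + 4·4/55 + 9·9/55 + 16·16/55 + 25·5/11
 = 1/55 + 16/55 + 81/55 + 256/55 + 125/11
 = 89/5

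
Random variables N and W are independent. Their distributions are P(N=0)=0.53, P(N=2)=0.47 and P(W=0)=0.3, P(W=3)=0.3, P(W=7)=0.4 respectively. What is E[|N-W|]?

E[|N-W|] = Σ_n Σ_w |n-w| · P(N=n)P(W=w)
 = 0·0.159 + 3·0.159 + 7·0.212 + 2·0.141 + 1·0.141 + 5·0.188
 = 0 + 0.477 + 1.484 + 0.282 + 0.141 + 0.94
 = 3.324

3.324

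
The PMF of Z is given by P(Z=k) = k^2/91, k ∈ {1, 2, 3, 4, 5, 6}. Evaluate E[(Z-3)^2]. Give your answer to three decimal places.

E[(Z-3)^2] = Σ (z-3)^2·P(Z=z)
 = 4·1/91 + 1·4/91 + 0·9/91 + 1·16/91 + 4·25/91 + 9·36/91
 = 4/91 + 4/91 + 0 + 16/91 + 100/91 + 324/91
 = 64/13

4.923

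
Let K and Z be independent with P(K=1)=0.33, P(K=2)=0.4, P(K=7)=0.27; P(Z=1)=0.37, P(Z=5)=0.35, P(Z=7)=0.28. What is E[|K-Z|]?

E[|K-Z|] = Σ_k Σ_z |k-z| · P(K=k)P(Z=z)
 = 0·0.1221 + 4·0.1155 + 6·0.0924 + 1·0.148 + 3·0.14 + 5·0.112 + 6·0.0999 + 2·0.0945 + 0·0.0756
 = 0 + 0.462 + 0.5544 + 0.148 + 0.42 + 0.56 + 0.5994 + 0.189 + 0
 = 2.9328

2.9328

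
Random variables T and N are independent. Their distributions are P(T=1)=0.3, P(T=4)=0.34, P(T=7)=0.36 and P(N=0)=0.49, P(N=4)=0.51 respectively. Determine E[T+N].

E[T+N] = Σ_t Σ_n (t+n) · P(T=t)P(N=n)
 = 1·0.147 + 5·0.153 + 4·0.1666 + 8·0.1734 + 7·0.1764 + 11·0.1836
 = 0.147 + 0.765 + 0.6664 + 1.3872 + 1.2348 + 2.0196
 = 6.22

6.22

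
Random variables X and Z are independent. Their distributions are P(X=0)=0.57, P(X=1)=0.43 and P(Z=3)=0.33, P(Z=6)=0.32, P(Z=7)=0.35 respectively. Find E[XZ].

E[XZ] = Σ_x Σ_z xz · P(X=x)P(Z=z)
 = 0·0.1881 + 0·0.1824 + 0·0.1995 + 3·0.1419 + 6·0.1376 + 7·0.1505
 = 0 + 0 + 0 + 0.4257 + 0.8256 + 1.0535
 = 2.3048

2.3048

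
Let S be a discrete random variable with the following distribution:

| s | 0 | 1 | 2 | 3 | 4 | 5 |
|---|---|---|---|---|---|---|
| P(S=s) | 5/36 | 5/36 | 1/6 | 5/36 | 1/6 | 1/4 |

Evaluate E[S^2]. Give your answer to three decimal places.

E[S^2] = Σ s^2·P(S=s)
 = 0·5/36 + 1·5/36 + 4·1/6 + 9·5/36 + 16·1/6 + 25·1/4
 = 0 + 5/36 + 2/3 + 5/4 + 8/3 + 25/4
 = 395/36

10.972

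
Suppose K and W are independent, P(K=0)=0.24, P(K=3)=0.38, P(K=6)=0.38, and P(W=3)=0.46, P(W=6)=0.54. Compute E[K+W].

E[K+W] = Σ_k Σ_w (k+w) · P(K=k)P(W=w)
 = 3·0.1104 + 6·0.1296 + 6·0.1748 + 9·0.2052 + 9·0.1748 + 12·0.2052
 = 0.3312 + 0.7776 + 1.0488 + 1.8468 + 1.5732 + 2.4624
 = 8.04

8.04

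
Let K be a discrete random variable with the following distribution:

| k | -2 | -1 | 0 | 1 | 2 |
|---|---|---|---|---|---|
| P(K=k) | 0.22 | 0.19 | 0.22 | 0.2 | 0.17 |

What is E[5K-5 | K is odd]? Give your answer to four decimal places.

P(K is odd) = 0.19 + 0.2 = 0.39.
E[5K-5 | K is odd] = [(-10)·0.19 + 0·0.2] / 0.39
 = -1.9 / 0.39
 = -190/39

-4.8718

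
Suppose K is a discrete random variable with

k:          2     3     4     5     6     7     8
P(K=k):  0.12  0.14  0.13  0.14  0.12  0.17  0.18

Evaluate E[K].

5.23

E[K] = Σ k·P(K=k)
 = 2·0.12 + 3·0.14 + 4·0.13 + 5·0.14 + 6·0.12 + 7·0.17 + 8·0.18
 = 0.24 + 0.42 + 0.52 + 0.7 + 0.72 + 1.19 + 1.44
 = 5.23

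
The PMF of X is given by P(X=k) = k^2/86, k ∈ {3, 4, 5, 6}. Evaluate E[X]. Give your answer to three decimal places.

5.023

E[X] = Σ x·P(X=x)
 = 3·9/86 + 4·8/43 + 5·25/86 + 6·18/43
 = 27/86 + 32/43 + 125/86 + 108/43
 = 216/43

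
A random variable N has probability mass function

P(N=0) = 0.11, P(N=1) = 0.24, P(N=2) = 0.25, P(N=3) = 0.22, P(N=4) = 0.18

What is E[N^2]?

6.1

E[N^2] = Σ n^2·P(N=n)
 = 0·0.11 + 1·0.24 + 4·0.25 + 9·0.22 + 16·0.18
 = 0 + 0.24 + 1 + 1.98 + 2.88
 = 6.1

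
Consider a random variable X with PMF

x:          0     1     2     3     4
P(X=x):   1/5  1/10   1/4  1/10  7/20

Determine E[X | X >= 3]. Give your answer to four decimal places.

P(X >= 3) = 1/10 + 7/20 = 9/20.
E[X | X >= 3] = [3·1/10 + 4·7/20] / (9/20)
 = 17/10 / (9/20)
 = 34/9

3.7778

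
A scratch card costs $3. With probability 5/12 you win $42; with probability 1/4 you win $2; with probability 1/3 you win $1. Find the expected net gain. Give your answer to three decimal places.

E[payout] = 42·5/12 + 2·1/4 + 1·1/3
 = 35/2 + 1/2 + 1/3
 = 55/3
Net = 55/3 - 3 = 46/3

15.333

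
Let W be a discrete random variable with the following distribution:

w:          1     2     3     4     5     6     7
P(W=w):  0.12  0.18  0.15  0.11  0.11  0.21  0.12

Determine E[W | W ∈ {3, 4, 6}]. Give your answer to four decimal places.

4.5745

P(W ∈ {3, 4, 6}) = 0.15 + 0.11 + 0.21 = 0.47.
E[W | W ∈ {3, 4, 6}] = [3·0.15 + 4·0.11 + 6·0.21] / 0.47
 = 2.15 / 0.47
 = 215/47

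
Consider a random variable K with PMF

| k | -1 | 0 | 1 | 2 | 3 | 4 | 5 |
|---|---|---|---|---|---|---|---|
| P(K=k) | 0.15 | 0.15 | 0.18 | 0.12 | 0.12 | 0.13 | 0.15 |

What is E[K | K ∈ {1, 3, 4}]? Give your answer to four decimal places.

2.4651

P(K ∈ {1, 3, 4}) = 0.18 + 0.12 + 0.13 = 0.43.
E[K | K ∈ {1, 3, 4}] = [1·0.18 + 3·0.12 + 4·0.13] / 0.43
 = 1.06 / 0.43
 = 106/43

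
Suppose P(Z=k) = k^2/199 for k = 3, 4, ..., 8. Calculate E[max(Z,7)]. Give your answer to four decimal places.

E[max(Z,7)] = Σ max(z,7)·P(Z=z)
 = 7·9/199 + 7·16/199 + 7·25/199 + 7·36/199 + 7·49/199 + 8·64/199
 = 63/199 + 112/199 + 175/199 + 252/199 + 343/199 + 512/199
 = 1457/199

7.3216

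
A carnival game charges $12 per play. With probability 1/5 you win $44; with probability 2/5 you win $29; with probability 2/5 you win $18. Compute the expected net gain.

E[payout] = 44·1/5 + 29·2/5 + 18·2/5
 = 44/5 + 58/5 + 36/5
 = 138/5
Net = 138/5 - 12 = 78/5

15.6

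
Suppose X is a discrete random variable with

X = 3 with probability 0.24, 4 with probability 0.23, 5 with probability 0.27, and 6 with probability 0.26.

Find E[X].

E[X] = Σ x·P(X=x)
 = 3·0.24 + 4·0.23 + 5·0.27 + 6·0.26
 = 0.72 + 0.92 + 1.35 + 1.56
 = 4.55

4.55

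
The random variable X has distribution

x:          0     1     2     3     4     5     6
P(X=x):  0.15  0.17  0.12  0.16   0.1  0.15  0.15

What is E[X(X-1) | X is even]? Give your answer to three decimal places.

11.423

P(X is even) = 0.15 + 0.12 + 0.1 + 0.15 = 0.52.
E[X(X-1) | X is even] = [0·0.15 + 2·0.12 + 12·0.1 + 30·0.15] / 0.52
 = 5.94 / 0.52
 = 297/26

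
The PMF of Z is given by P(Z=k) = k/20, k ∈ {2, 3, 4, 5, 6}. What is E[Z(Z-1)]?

17.5

E[Z(Z-1)] = Σ z(z-1)·P(Z=z)
 = 2·1/10 + 6·3/20 + 12·1/5 + 20·1/4 + 30·3/10
 = 1/5 + 9/10 + 12/5 + 5 + 9
 = 35/2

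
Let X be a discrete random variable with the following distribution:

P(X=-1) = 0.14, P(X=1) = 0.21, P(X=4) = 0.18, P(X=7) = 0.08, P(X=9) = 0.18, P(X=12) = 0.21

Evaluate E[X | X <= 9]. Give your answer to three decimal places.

3.759

P(X <= 9) = 0.14 + 0.21 + 0.18 + 0.08 + 0.18 = 0.79.
E[X | X <= 9] = [(-1)·0.14 + 1·0.21 + 4·0.18 + 7·0.08 + 9·0.18] / 0.79
 = 2.97 / 0.79
 = 297/79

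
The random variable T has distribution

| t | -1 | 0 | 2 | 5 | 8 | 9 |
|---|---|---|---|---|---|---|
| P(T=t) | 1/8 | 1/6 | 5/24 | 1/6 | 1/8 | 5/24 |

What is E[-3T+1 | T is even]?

P(T is even) = 1/6 + 5/24 + 1/8 = 1/2.
E[-3T+1 | T is even] = [1·1/6 + (-5)·5/24 + (-23)·1/8] / (1/2)
 = -15/4 / (1/2)
 = -15/2

-7.5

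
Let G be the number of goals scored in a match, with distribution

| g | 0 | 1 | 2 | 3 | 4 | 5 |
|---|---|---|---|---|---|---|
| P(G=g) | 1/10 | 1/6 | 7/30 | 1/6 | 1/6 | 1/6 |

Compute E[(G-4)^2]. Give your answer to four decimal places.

E[(G-4)^2] = Σ (g-4)^2·P(G=g)
 = 16·1/10 + 9·1/6 + 4·7/30 + 1·1/6 + 0·1/6 + 1·1/6
 = 8/5 + 3/2 + 14/15 + 1/6 + 0 + 1/6
 = 131/30

4.3667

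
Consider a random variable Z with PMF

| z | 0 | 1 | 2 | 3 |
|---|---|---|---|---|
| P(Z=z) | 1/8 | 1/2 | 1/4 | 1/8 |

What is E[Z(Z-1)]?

E[Z(Z-1)] = Σ z(z-1)·P(Z=z)
 = 0·1/8 + 0·1/2 + 2·1/4 + 6·1/8
 = 0 + 0 + 1/2 + 3/4
 = 5/4

1.25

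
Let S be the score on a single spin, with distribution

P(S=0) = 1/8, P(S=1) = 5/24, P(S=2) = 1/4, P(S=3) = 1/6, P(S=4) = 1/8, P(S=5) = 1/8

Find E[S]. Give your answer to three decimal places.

2.333

E[S] = Σ s·P(S=s)
 = 0·1/8 + 1·5/24 + 2·1/4 + 3·1/6 + 4·1/8 + 5·1/8
 = 0 + 5/24 + 1/2 + 1/2 + 1/2 + 5/8
 = 7/3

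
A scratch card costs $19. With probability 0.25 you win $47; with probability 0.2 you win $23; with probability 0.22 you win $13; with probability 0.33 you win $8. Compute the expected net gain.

E[payout] = 47·0.25 + 23·0.2 + 13·0.22 + 8·0.33
 = 11.75 + 4.6 + 2.86 + 2.64
 = 21.85
Net = 21.85 - 19 = 2.85

2.85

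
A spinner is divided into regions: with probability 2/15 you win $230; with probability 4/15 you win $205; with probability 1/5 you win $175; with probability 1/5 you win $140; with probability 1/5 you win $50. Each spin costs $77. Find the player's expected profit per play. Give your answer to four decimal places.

E[payout] = 230·2/15 + 205·4/15 + 175·1/5 + 140·1/5 + 50·1/5
 = 92/3 + 164/3 + 35 + 28 + 10
 = 475/3
Net = 475/3 - 77 = 244/3

81.3333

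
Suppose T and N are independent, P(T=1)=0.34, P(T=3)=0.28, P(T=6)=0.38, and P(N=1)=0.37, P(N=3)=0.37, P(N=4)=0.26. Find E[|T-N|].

2.1192

E[|T-N|] = Σ_t Σ_n |t-n| · P(T=t)P(N=n)
 = 0·0.1258 + 2·0.1258 + 3·0.0884 + 2·0.1036 + 0·0.1036 + 1·0.0728 + 5·0.1406 + 3·0.1406 + 2·0.0988
 = 0 + 0.2516 + 0.2652 + 0.2072 + 0 + 0.0728 + 0.703 + 0.4218 + 0.1976
 = 2.1192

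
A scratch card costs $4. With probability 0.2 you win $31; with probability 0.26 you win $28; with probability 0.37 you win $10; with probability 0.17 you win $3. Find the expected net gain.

13.69

E[payout] = 31·0.2 + 28·0.26 + 10·0.37 + 3·0.17
 = 6.2 + 7.28 + 3.7 + 0.51
 = 17.69
Net = 17.69 - 4 = 13.69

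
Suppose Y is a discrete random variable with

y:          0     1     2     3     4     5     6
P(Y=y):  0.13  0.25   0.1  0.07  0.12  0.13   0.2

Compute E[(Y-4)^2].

E[(Y-4)^2] = Σ (y-4)^2·P(Y=y)
 = 16·0.13 + 9·0.25 + 4·0.1 + 1·0.07 + 0·0.12 + 1·0.13 + 4·0.2
 = 2.08 + 2.25 + 0.4 + 0.07 + 0 + 0.13 + 0.8
 = 5.73

5.73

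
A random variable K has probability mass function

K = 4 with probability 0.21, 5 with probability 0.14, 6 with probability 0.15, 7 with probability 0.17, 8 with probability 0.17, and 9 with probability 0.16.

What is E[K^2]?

44.43

E[K^2] = Σ k^2·P(K=k)
 = 16·0.21 + 25·0.14 + 36·0.15 + 49·0.17 + 64·0.17 + 81·0.16
 = 3.36 + 3.5 + 5.4 + 8.33 + 10.88 + 12.96
 = 44.43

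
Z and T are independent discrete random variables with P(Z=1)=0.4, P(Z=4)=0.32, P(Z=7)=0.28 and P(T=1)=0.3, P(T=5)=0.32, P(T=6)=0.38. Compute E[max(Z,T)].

E[max(Z,T)] = Σ_z Σ_t max(z,t) · P(Z=z)P(T=t)
 = 1·0.12 + 5·0.128 + 6·0.152 + 4·0.096 + 5·0.1024 + 6·0.1216 + 7·0.084 + 7·0.0896 + 7·0.1064
 = 0.12 + 0.64 + 0.912 + 0.384 + 0.512 + 0.7296 + 0.588 + 0.6272 + 0.7448
 = 5.2576

5.2576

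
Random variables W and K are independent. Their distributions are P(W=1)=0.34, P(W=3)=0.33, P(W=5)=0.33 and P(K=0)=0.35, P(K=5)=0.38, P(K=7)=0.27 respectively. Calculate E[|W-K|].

E[|W-K|] = Σ_w Σ_k |w-k| · P(W=w)P(K=k)
 = 1·0.119 + 4·0.1292 + 6·0.0918 + 3·0.1155 + 2·0.1254 + 4·0.0891 + 5·0.1155 + 0·0.1254 + 2·0.0891
 = 0.119 + 0.5168 + 0.5508 + 0.3465 + 0.2508 + 0.3564 + 0.5775 + 0 + 0.1782
 = 2.896

2.896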